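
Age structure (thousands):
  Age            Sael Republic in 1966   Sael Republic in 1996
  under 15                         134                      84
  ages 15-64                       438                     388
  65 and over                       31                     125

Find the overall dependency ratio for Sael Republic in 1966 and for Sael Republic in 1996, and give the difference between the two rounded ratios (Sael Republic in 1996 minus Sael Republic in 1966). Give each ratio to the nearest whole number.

Sael Republic in 1966: (134 + 31) / 438 × 100 = 165 / 438 × 100 = 38
Sael Republic in 1996: (84 + 125) / 388 × 100 = 209 / 388 × 100 = 54

Sael Republic in 1966: 38
Sael Republic in 1996: 54
Difference: +16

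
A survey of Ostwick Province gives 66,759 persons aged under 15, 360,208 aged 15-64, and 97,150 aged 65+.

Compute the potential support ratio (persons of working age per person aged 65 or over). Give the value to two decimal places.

Potential support ratio = 360,208 / 97,150 = 3.71

Potential support ratio: 3.71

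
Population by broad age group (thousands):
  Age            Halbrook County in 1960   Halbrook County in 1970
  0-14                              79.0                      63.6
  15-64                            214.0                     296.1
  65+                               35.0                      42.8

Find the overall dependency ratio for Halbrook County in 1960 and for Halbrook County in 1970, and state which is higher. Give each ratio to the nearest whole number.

Halbrook County in 1960: 53
Halbrook County in 1970: 36
Higher: Halbrook County in 1960

Halbrook County in 1960: (79.0 + 35.0) / 214.0 × 100 = 114.0 / 214.0 × 100 = 53
Halbrook County in 1970: (63.6 + 42.8) / 296.1 × 100 = 106.4 / 296.1 × 100 = 36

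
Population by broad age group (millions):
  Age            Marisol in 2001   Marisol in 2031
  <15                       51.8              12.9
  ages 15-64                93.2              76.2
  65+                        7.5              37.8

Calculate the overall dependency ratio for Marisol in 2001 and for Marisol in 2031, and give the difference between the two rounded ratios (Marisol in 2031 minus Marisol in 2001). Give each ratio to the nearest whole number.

Marisol in 2001: (51.8 + 7.5) / 93.2 × 100 = 59.3 / 93.2 × 100 = 64
Marisol in 2031: (12.9 + 37.8) / 76.2 × 100 = 50.7 / 76.2 × 100 = 67

Marisol in 2001: 64
Marisol in 2031: 67
Difference: +3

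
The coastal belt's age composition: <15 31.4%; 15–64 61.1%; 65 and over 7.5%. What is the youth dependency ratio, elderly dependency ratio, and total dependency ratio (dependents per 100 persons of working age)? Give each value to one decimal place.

Youth dependency ratio = 31.4 / 61.1 × 100 = 51.4
Old-age dependency ratio = 7.5 / 61.1 × 100 = 12.3
Total dependency ratio = (31.4 + 7.5) / 61.1 × 100 = 38.9 / 61.1 × 100 = 63.7

Youth dependency ratio: 51.4
Old-age dependency ratio: 12.3
Total dependency ratio: 63.7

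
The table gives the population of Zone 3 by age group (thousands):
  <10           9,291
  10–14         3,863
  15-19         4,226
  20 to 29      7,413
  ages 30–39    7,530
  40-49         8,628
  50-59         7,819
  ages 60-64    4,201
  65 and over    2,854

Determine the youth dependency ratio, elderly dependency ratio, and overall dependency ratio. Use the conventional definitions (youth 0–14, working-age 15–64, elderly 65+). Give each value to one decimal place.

Youth dependency ratio: 33.0
Old-age dependency ratio: 7.2
Total dependency ratio: 40.2

0–14: 9,291 + 3,863 = 13,154
15–64: 4,226 + 7,413 + 7,530 + 8,628 + 7,819 + 4,201 = 39,817
65+: 2,854
Youth dependency ratio = 13,154 / 39,817 × 100 = 33.0
Old-age dependency ratio = 2,854 / 39,817 × 100 = 7.2
Total dependency ratio = (13,154 + 2,854) / 39,817 × 100 = 16,008 / 39,817 × 100 = 40.2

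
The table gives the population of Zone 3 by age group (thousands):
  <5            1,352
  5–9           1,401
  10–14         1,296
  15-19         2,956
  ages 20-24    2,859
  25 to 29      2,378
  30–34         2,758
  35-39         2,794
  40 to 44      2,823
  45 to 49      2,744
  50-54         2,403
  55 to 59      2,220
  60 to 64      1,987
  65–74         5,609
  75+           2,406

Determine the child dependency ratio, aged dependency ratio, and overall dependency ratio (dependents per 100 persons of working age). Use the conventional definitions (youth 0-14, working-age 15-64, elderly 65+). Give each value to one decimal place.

0–14: 1,352 + 1,401 + 1,296 = 4,049
15–64: 2,956 + 2,859 + 2,378 + 2,758 + 2,794 + 2,823 + 2,744 + 2,403 + 2,220 + 1,987 = 25,922
65+: 5,609 + 2,406 = 8,015
Youth dependency ratio = 4,049 / 25,922 × 100 = 15.6
Old-age dependency ratio = 8,015 / 25,922 × 100 = 30.9
Total dependency ratio = (4,049 + 8,015) / 25,922 × 100 = 12,064 / 25,922 × 100 = 46.5

Youth dependency ratio: 15.6
Old-age dependency ratio: 30.9
Total dependency ratio: 46.5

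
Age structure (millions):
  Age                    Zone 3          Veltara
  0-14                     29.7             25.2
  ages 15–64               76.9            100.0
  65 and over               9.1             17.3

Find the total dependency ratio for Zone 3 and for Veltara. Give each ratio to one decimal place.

Zone 3: (29.7 + 9.1) / 76.9 × 100 = 38.8 / 76.9 × 100 = 50.5
Veltara: (25.2 + 17.3) / 100.0 × 100 = 42.5 / 100.0 × 100 = 42.5

Zone 3: 50.5
Veltara: 42.5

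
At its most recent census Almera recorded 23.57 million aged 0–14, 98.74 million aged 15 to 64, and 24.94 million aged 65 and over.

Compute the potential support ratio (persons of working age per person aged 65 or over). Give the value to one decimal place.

Potential support ratio: 4.0

Potential support ratio = 98.74 / 24.94 = 4.0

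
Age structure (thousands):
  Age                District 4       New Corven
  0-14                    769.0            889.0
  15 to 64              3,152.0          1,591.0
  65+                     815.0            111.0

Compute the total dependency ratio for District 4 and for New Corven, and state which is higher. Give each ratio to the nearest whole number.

District 4: 50
New Corven: 63
Higher: New Corven

District 4: (769.0 + 815.0) / 3,152.0 × 100 = 1,584.0 / 3,152.0 × 100 = 50
New Corven: (889.0 + 111.0) / 1,591.0 × 100 = 1,000.0 / 1,591.0 × 100 = 63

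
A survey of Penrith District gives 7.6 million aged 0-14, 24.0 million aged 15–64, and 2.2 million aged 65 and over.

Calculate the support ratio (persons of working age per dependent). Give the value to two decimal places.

Support ratio: 2.45

Support ratio = 24.0 / (7.6 + 2.2) = 24.0 / 9.8 = 2.45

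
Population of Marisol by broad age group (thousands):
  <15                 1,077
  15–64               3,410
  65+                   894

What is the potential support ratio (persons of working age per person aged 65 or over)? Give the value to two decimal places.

Potential support ratio = 3,410 / 894 = 3.81

Potential support ratio: 3.81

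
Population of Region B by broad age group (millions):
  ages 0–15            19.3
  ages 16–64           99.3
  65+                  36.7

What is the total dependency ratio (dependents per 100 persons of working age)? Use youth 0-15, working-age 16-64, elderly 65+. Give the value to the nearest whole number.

Total dependency ratio = (19.3 + 36.7) / 99.3 × 100 = 56.0 / 99.3 × 100 = 56

Total dependency ratio: 56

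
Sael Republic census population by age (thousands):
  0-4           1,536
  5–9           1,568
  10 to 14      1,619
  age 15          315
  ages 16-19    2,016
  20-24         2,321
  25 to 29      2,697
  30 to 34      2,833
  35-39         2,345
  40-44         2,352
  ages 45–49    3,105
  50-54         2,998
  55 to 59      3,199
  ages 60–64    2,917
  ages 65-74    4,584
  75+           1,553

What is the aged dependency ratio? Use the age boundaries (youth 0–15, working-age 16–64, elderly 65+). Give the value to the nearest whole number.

Old-age dependency ratio: 23

0–15: 1,536 + 1,568 + 1,619 + 315 = 5,038
16–64: 2,016 + 2,321 + 2,697 + 2,833 + 2,345 + 2,352 + 3,105 + 2,998 + 3,199 + 2,917 = 26,783
65+: 4,584 + 1,553 = 6,137
Old-age dependency ratio = 6,137 / 26,783 × 100 = 23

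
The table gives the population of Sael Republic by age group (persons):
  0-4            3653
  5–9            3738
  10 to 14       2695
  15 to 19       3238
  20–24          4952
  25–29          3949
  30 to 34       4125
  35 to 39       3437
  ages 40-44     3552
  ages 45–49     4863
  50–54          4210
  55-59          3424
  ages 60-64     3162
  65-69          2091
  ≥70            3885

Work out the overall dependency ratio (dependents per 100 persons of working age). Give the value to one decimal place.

0–14: 3653 + 3738 + 2695 = 10086
15–64: 3238 + 4952 + 3949 + 4125 + 3437 + 3552 + 4863 + 4210 + 3424 + 3162 = 38912
65+: 2091 + 3885 = 5976
Total dependency ratio = (10086 + 5976) / 38912 × 100 = 16062 / 38912 × 100 = 41.3

Total dependency ratio: 41.3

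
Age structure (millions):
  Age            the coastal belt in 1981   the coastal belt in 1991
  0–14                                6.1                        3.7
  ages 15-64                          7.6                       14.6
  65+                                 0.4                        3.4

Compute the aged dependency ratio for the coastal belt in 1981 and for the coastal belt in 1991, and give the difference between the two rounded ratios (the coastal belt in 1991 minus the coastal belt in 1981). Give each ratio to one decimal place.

the coastal belt in 1981: 0.4 / 7.6 × 100 = 5.3
the coastal belt in 1991: 3.4 / 14.6 × 100 = 23.3

the coastal belt in 1981: 5.3
the coastal belt in 1991: 23.3
Difference: +18.0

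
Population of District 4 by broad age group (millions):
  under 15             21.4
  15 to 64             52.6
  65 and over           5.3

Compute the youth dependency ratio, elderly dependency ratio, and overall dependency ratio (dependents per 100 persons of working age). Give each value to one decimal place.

Youth dependency ratio: 40.7
Old-age dependency ratio: 10.1
Total dependency ratio: 50.8

Youth dependency ratio = 21.4 / 52.6 × 100 = 40.7
Old-age dependency ratio = 5.3 / 52.6 × 100 = 10.1
Total dependency ratio = (21.4 + 5.3) / 52.6 × 100 = 26.7 / 52.6 × 100 = 50.8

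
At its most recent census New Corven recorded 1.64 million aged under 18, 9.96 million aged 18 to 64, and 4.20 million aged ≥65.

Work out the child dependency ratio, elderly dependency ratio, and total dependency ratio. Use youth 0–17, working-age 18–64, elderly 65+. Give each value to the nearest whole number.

Youth dependency ratio = 1.64 / 9.96 × 100 = 16
Old-age dependency ratio = 4.20 / 9.96 × 100 = 42
Total dependency ratio = (1.64 + 4.20) / 9.96 × 100 = 5.84 / 9.96 × 100 = 59

Youth dependency ratio: 16
Old-age dependency ratio: 42
Total dependency ratio: 59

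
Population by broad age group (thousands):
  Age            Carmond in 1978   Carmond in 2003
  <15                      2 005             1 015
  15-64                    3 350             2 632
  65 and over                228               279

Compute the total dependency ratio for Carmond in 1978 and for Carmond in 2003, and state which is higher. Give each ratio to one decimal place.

Carmond in 1978: (2 005 + 228) / 3 350 × 100 = 2 233 / 3 350 × 100 = 66.7
Carmond in 2003: (1 015 + 279) / 2 632 × 100 = 1 294 / 2 632 × 100 = 49.2

Carmond in 1978: 66.7
Carmond in 2003: 49.2
Higher: Carmond in 1978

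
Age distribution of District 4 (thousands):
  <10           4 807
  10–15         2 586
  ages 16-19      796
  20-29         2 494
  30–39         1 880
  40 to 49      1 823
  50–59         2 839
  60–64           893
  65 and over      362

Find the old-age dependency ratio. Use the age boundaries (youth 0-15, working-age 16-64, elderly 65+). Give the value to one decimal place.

Old-age dependency ratio: 3.4

0–15: 4 807 + 2 586 = 7 393
16–64: 796 + 2 494 + 1 880 + 1 823 + 2 839 + 893 = 10 725
65+: 362
Old-age dependency ratio = 362 / 10 725 × 100 = 3.4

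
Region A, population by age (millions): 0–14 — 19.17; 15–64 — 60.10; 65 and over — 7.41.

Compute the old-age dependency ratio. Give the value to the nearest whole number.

Old-age dependency ratio: 12

Old-age dependency ratio = 7.41 / 60.10 × 100 = 12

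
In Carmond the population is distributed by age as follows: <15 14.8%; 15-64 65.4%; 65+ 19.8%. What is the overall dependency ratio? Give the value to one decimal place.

Total dependency ratio = (14.8 + 19.8) / 65.4 × 100 = 34.6 / 65.4 × 100 = 52.9

Total dependency ratio: 52.9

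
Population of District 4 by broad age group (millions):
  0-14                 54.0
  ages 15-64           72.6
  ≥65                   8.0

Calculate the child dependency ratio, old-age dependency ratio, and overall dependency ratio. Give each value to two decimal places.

Youth dependency ratio: 74.38
Old-age dependency ratio: 11.02
Total dependency ratio: 85.40

Youth dependency ratio = 54.0 / 72.6 × 100 = 74.38
Old-age dependency ratio = 8.0 / 72.6 × 100 = 11.02
Total dependency ratio = (54.0 + 8.0) / 72.6 × 100 = 62.0 / 72.6 × 100 = 85.40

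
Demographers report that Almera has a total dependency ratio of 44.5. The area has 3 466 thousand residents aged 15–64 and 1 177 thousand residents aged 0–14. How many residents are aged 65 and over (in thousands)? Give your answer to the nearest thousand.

Total dependency ratio = (youth + elderly) / working-age × 100
44.5 = (1 177 + E) / 3 466 × 100
⇒ 365

Aged 65 and over: 365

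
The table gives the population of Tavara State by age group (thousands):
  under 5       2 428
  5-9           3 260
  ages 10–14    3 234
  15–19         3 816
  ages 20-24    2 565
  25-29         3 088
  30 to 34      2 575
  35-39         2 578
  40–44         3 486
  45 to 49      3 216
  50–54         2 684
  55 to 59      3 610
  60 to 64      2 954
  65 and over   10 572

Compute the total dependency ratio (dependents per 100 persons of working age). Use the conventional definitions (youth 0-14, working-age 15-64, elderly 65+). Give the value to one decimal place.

Total dependency ratio: 63.8

0–14: 2 428 + 3 260 + 3 234 = 8 922
15–64: 3 816 + 2 565 + 3 088 + 2 575 + 2 578 + 3 486 + 3 216 + 2 684 + 3 610 + 2 954 = 30 572
65+: 10 572
Total dependency ratio = (8 922 + 10 572) / 30 572 × 100 = 19 494 / 30 572 × 100 = 63.8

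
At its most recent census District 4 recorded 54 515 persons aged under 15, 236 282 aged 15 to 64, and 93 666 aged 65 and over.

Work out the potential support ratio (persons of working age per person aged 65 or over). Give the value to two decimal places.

Potential support ratio: 2.52

Potential support ratio = 236 282 / 93 666 = 2.52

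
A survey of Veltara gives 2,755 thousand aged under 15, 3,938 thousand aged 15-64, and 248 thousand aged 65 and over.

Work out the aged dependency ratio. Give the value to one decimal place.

Old-age dependency ratio: 6.3

Old-age dependency ratio = 248 / 3,938 × 100 = 6.3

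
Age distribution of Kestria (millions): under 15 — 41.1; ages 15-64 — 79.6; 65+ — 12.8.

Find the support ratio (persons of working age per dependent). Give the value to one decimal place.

Support ratio = 79.6 / (41.1 + 12.8) = 79.6 / 53.9 = 1.5

Support ratio: 1.5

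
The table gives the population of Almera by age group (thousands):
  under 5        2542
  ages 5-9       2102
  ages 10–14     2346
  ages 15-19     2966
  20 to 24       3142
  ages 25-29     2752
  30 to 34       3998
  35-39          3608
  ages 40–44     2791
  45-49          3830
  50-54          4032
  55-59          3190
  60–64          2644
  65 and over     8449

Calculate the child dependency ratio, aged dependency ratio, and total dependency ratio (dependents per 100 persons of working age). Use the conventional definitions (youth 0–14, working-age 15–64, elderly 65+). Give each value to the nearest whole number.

0–14: 2542 + 2102 + 2346 = 6990
15–64: 2966 + 3142 + 2752 + 3998 + 3608 + 2791 + 3830 + 4032 + 3190 + 2644 = 32953
65+: 8449
Youth dependency ratio = 6990 / 32953 × 100 = 21
Old-age dependency ratio = 8449 / 32953 × 100 = 26
Total dependency ratio = (6990 + 8449) / 32953 × 100 = 15439 / 32953 × 100 = 47

Youth dependency ratio: 21
Old-age dependency ratio: 26
Total dependency ratio: 47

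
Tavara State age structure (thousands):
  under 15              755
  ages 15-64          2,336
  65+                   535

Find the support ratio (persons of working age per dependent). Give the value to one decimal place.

Support ratio = 2,336 / (755 + 535) = 2,336 / 1,290 = 1.8

Support ratio: 1.8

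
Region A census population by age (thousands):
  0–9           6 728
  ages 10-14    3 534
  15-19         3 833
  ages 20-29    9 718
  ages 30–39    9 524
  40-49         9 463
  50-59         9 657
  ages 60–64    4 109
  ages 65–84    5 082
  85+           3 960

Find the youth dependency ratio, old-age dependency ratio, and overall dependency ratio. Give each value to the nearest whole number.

0–14: 6 728 + 3 534 = 10 262
15–64: 3 833 + 9 718 + 9 524 + 9 463 + 9 657 + 4 109 = 46 304
65+: 5 082 + 3 960 = 9 042
Youth dependency ratio = 10 262 / 46 304 × 100 = 22
Old-age dependency ratio = 9 042 / 46 304 × 100 = 20
Total dependency ratio = (10 262 + 9 042) / 46 304 × 100 = 19 304 / 46 304 × 100 = 42

Youth dependency ratio: 22
Old-age dependency ratio: 20
Total dependency ratio: 42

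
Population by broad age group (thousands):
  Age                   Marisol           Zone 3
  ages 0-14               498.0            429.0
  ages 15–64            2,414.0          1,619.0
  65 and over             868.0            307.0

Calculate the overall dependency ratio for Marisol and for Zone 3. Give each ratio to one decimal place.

Marisol: 56.6
Zone 3: 45.5

Marisol: (498.0 + 868.0) / 2,414.0 × 100 = 1,366.0 / 2,414.0 × 100 = 56.6
Zone 3: (429.0 + 307.0) / 1,619.0 × 100 = 736.0 / 1,619.0 × 100 = 45.5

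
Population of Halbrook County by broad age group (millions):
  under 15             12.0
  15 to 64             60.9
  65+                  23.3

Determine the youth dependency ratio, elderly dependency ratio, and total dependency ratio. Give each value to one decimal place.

Youth dependency ratio = 12.0 / 60.9 × 100 = 19.7
Old-age dependency ratio = 23.3 / 60.9 × 100 = 38.3
Total dependency ratio = (12.0 + 23.3) / 60.9 × 100 = 35.3 / 60.9 × 100 = 58.0

Youth dependency ratio: 19.7
Old-age dependency ratio: 38.3
Total dependency ratio: 58.0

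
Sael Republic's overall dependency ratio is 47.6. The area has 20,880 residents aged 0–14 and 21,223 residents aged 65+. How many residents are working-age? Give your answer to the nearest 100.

Total dependency ratio = (youth + elderly) / working-age × 100
47.6 = (20,880 + 21,223) / W × 100
⇒ 88,500

Working-age: 88,500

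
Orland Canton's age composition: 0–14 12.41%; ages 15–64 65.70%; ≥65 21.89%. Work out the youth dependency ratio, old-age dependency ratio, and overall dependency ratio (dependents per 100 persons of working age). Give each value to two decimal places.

Youth dependency ratio = 12.41 / 65.70 × 100 = 18.89
Old-age dependency ratio = 21.89 / 65.70 × 100 = 33.32
Total dependency ratio = (12.41 + 21.89) / 65.70 × 100 = 34.30 / 65.70 × 100 = 52.21

Youth dependency ratio: 18.89
Old-age dependency ratio: 33.32
Total dependency ratio: 52.21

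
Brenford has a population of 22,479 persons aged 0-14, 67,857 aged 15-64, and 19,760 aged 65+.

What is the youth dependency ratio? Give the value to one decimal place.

Youth dependency ratio: 33.1

Youth dependency ratio = 22,479 / 67,857 × 100 = 33.1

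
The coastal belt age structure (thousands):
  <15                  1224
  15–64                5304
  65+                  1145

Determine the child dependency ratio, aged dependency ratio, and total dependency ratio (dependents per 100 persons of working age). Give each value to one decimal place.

Youth dependency ratio = 1224 / 5304 × 100 = 23.1
Old-age dependency ratio = 1145 / 5304 × 100 = 21.6
Total dependency ratio = (1224 + 1145) / 5304 × 100 = 2369 / 5304 × 100 = 44.7

Youth dependency ratio: 23.1
Old-age dependency ratio: 21.6
Total dependency ratio: 44.7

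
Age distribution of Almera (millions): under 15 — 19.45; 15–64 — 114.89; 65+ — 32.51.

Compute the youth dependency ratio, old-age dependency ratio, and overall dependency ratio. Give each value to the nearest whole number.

Youth dependency ratio: 17
Old-age dependency ratio: 28
Total dependency ratio: 45

Youth dependency ratio = 19.45 / 114.89 × 100 = 17
Old-age dependency ratio = 32.51 / 114.89 × 100 = 28
Total dependency ratio = (19.45 + 32.51) / 114.89 × 100 = 51.96 / 114.89 × 100 = 45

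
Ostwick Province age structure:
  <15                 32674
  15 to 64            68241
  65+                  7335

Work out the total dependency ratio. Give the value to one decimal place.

Total dependency ratio: 58.6

Total dependency ratio = (32674 + 7335) / 68241 × 100 = 40009 / 68241 × 100 = 58.6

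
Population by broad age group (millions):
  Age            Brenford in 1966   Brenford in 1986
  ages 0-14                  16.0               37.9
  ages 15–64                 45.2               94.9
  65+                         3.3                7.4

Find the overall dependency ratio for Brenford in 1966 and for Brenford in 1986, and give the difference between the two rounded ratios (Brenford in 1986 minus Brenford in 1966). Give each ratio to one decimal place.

Brenford in 1966: (16.0 + 3.3) / 45.2 × 100 = 19.3 / 45.2 × 100 = 42.7
Brenford in 1986: (37.9 + 7.4) / 94.9 × 100 = 45.3 / 94.9 × 100 = 47.7

Brenford in 1966: 42.7
Brenford in 1986: 47.7
Difference: +5.0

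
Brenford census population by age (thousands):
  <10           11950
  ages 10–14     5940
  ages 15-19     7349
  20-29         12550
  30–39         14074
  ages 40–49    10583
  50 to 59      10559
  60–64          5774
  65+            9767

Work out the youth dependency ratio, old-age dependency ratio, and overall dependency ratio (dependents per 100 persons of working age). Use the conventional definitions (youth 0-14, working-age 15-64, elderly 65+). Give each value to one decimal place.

0–14: 11950 + 5940 = 17890
15–64: 7349 + 12550 + 14074 + 10583 + 10559 + 5774 = 60889
65+: 9767
Youth dependency ratio = 17890 / 60889 × 100 = 29.4
Old-age dependency ratio = 9767 / 60889 × 100 = 16.0
Total dependency ratio = (17890 + 9767) / 60889 × 100 = 27657 / 60889 × 100 = 45.4

Youth dependency ratio: 29.4
Old-age dependency ratio: 16.0
Total dependency ratio: 45.4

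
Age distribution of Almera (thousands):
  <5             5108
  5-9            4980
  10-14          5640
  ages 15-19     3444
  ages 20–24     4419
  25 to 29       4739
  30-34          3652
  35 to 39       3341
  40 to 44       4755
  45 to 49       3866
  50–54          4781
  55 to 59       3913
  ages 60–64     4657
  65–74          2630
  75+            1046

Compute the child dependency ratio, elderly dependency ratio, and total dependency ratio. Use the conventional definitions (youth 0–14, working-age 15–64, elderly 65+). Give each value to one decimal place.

0–14: 5108 + 4980 + 5640 = 15728
15–64: 3444 + 4419 + 4739 + 3652 + 3341 + 4755 + 3866 + 4781 + 3913 + 4657 = 41567
65+: 2630 + 1046 = 3676
Youth dependency ratio = 15728 / 41567 × 100 = 37.8
Old-age dependency ratio = 3676 / 41567 × 100 = 8.8
Total dependency ratio = (15728 + 3676) / 41567 × 100 = 19404 / 41567 × 100 = 46.7

Youth dependency ratio: 37.8
Old-age dependency ratio: 8.8
Total dependency ratio: 46.7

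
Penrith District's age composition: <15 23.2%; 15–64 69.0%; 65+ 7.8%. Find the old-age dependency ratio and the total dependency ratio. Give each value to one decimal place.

Old-age dependency ratio = 7.8 / 69.0 × 100 = 11.3
Total dependency ratio = (23.2 + 7.8) / 69.0 × 100 = 31.0 / 69.0 × 100 = 44.9

Old-age dependency ratio: 11.3
Total dependency ratio: 44.9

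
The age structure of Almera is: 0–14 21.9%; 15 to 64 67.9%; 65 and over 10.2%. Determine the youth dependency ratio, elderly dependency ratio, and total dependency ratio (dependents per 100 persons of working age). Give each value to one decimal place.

Youth dependency ratio = 21.9 / 67.9 × 100 = 32.3
Old-age dependency ratio = 10.2 / 67.9 × 100 = 15.0
Total dependency ratio = (21.9 + 10.2) / 67.9 × 100 = 32.1 / 67.9 × 100 = 47.3

Youth dependency ratio: 32.3
Old-age dependency ratio: 15.0
Total dependency ratio: 47.3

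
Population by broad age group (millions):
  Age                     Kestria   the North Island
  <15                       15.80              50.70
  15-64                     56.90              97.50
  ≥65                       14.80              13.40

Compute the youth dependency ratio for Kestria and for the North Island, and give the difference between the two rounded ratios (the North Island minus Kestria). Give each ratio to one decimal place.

Kestria: 15.80 / 56.90 × 100 = 27.8
the North Island: 50.70 / 97.50 × 100 = 52.0

Kestria: 27.8
the North Island: 52.0
Difference: +24.2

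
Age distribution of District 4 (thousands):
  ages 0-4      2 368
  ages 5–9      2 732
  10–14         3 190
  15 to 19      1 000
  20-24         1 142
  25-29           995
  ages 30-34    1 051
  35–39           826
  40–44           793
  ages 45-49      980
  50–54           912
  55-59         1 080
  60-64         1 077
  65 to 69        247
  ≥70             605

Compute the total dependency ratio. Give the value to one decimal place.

0–14: 2 368 + 2 732 + 3 190 = 8 290
15–64: 1 000 + 1 142 + 995 + 1 051 + 826 + 793 + 980 + 912 + 1 080 + 1 077 = 9 856
65+: 247 + 605 = 852
Total dependency ratio = (8 290 + 852) / 9 856 × 100 = 9 142 / 9 856 × 100 = 92.8

Total dependency ratio: 92.8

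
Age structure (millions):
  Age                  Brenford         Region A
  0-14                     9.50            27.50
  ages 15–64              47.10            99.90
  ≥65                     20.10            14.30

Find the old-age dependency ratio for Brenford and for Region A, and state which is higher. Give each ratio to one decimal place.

Brenford: 42.7
Region A: 14.3
Higher: Brenford

Brenford: 20.10 / 47.10 × 100 = 42.7
Region A: 14.30 / 99.90 × 100 = 14.3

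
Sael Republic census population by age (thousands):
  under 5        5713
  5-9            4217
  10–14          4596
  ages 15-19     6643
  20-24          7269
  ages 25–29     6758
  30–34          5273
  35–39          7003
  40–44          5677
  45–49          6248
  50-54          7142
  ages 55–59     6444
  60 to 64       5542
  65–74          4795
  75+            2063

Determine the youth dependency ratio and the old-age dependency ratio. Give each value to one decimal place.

Youth dependency ratio: 22.7
Old-age dependency ratio: 10.7

0–14: 5713 + 4217 + 4596 = 14526
15–64: 6643 + 7269 + 6758 + 5273 + 7003 + 5677 + 6248 + 7142 + 6444 + 5542 = 63999
65+: 4795 + 2063 = 6858
Youth dependency ratio = 14526 / 63999 × 100 = 22.7
Old-age dependency ratio = 6858 / 63999 × 100 = 10.7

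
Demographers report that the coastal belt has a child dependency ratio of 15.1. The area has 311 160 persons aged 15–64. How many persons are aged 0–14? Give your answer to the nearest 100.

Aged 0–14: 47 000

Youth dependency ratio = youth / working-age × 100
15.1 = Y / 311 160 × 100
⇒ 47 000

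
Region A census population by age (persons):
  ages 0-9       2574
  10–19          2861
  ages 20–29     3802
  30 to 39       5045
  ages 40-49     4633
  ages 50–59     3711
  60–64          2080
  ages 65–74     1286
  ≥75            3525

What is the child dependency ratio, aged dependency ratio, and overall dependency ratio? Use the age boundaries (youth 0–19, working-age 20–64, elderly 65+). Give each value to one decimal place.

0–19: 2574 + 2861 = 5435
20–64: 3802 + 5045 + 4633 + 3711 + 2080 = 19271
65+: 1286 + 3525 = 4811
Youth dependency ratio = 5435 / 19271 × 100 = 28.2
Old-age dependency ratio = 4811 / 19271 × 100 = 25.0
Total dependency ratio = (5435 + 4811) / 19271 × 100 = 10246 / 19271 × 100 = 53.2

Youth dependency ratio: 28.2
Old-age dependency ratio: 25.0
Total dependency ratio: 53.2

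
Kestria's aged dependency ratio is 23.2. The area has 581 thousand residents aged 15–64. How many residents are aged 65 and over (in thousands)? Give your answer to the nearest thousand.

Aged 65 and over: 135

Old-age dependency ratio = elderly / working-age × 100
23.2 = E / 581 × 100
⇒ 135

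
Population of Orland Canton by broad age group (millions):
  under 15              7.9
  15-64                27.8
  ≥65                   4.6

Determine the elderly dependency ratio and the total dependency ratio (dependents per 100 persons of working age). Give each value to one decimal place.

Old-age dependency ratio = 4.6 / 27.8 × 100 = 16.5
Total dependency ratio = (7.9 + 4.6) / 27.8 × 100 = 12.5 / 27.8 × 100 = 45.0

Old-age dependency ratio: 16.5
Total dependency ratio: 45.0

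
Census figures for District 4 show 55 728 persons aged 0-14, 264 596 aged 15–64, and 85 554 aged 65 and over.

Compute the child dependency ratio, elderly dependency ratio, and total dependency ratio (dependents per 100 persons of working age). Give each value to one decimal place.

Youth dependency ratio = 55 728 / 264 596 × 100 = 21.1
Old-age dependency ratio = 85 554 / 264 596 × 100 = 32.3
Total dependency ratio = (55 728 + 85 554) / 264 596 × 100 = 141 282 / 264 596 × 100 = 53.4

Youth dependency ratio: 21.1
Old-age dependency ratio: 32.3
Total dependency ratio: 53.4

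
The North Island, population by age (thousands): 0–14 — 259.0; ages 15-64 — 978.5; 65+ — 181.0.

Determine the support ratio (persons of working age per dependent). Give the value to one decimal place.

Support ratio = 978.5 / (259.0 + 181.0) = 978.5 / 440.0 = 2.2

Support ratio: 2.2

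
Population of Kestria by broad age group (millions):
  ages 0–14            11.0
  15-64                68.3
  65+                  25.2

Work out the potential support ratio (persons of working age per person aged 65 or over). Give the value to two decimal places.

Potential support ratio = 68.3 / 25.2 = 2.71

Potential support ratio: 2.71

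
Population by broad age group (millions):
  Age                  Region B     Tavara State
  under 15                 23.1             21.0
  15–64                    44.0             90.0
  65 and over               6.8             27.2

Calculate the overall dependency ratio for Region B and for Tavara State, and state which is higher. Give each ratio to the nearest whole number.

Region B: 68
Tavara State: 54
Higher: Region B

Region B: (23.1 + 6.8) / 44.0 × 100 = 29.9 / 44.0 × 100 = 68
Tavara State: (21.0 + 27.2) / 90.0 × 100 = 48.2 / 90.0 × 100 = 54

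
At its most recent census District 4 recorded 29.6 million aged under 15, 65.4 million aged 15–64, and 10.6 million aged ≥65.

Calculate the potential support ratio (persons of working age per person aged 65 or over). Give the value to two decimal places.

Potential support ratio: 6.17

Potential support ratio = 65.4 / 10.6 = 6.17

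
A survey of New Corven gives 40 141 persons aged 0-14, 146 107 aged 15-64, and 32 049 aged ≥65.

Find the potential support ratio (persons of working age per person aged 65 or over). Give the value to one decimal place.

Potential support ratio = 146 107 / 32 049 = 4.6

Potential support ratio: 4.6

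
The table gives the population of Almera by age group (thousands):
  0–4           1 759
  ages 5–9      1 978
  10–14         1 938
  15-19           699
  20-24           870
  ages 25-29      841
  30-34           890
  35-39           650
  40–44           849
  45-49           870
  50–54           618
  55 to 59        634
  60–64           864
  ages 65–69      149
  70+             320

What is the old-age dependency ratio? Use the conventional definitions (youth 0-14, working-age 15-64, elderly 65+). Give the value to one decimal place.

0–14: 1 759 + 1 978 + 1 938 = 5 675
15–64: 699 + 870 + 841 + 890 + 650 + 849 + 870 + 618 + 634 + 864 = 7 785
65+: 149 + 320 = 469
Old-age dependency ratio = 469 / 7 785 × 100 = 6.0

Old-age dependency ratio: 6.0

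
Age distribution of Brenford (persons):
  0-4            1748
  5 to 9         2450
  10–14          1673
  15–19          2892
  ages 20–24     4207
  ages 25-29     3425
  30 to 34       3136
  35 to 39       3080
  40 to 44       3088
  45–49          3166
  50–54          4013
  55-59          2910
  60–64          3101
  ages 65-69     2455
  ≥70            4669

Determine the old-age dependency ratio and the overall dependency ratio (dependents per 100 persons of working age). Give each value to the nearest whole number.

Old-age dependency ratio: 22
Total dependency ratio: 39

0–14: 1748 + 2450 + 1673 = 5871
15–64: 2892 + 4207 + 3425 + 3136 + 3080 + 3088 + 3166 + 4013 + 2910 + 3101 = 33018
65+: 2455 + 4669 = 7124
Old-age dependency ratio = 7124 / 33018 × 100 = 22
Total dependency ratio = (5871 + 7124) / 33018 × 100 = 12995 / 33018 × 100 = 39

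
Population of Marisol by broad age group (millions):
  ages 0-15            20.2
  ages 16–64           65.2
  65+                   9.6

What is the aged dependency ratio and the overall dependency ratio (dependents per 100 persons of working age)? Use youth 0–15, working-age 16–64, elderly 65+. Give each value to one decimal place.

Old-age dependency ratio = 9.6 / 65.2 × 100 = 14.7
Total dependency ratio = (20.2 + 9.6) / 65.2 × 100 = 29.8 / 65.2 × 100 = 45.7

Old-age dependency ratio: 14.7
Total dependency ratio: 45.7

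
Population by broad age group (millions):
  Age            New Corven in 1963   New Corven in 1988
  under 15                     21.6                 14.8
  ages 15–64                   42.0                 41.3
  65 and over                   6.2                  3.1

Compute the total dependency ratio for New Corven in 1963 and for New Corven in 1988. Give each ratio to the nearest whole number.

New Corven in 1963: (21.6 + 6.2) / 42.0 × 100 = 27.8 / 42.0 × 100 = 66
New Corven in 1988: (14.8 + 3.1) / 41.3 × 100 = 17.9 / 41.3 × 100 = 43

New Corven in 1963: 66
New Corven in 1988: 43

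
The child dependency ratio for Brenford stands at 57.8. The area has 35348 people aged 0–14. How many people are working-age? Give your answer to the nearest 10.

Working-age: 61160

Youth dependency ratio = youth / working-age × 100
57.8 = 35348 / W × 100
⇒ 61160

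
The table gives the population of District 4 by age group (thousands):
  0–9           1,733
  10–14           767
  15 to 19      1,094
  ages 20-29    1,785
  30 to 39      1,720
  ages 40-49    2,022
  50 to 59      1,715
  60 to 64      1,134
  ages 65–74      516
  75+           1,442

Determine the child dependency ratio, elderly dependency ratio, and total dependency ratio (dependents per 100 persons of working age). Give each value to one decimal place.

0–14: 1,733 + 767 = 2,500
15–64: 1,094 + 1,785 + 1,720 + 2,022 + 1,715 + 1,134 = 9,470
65+: 516 + 1,442 = 1,958
Youth dependency ratio = 2,500 / 9,470 × 100 = 26.4
Old-age dependency ratio = 1,958 / 9,470 × 100 = 20.7
Total dependency ratio = (2,500 + 1,958) / 9,470 × 100 = 4,458 / 9,470 × 100 = 47.1

Youth dependency ratio: 26.4
Old-age dependency ratio: 20.7
Total dependency ratio: 47.1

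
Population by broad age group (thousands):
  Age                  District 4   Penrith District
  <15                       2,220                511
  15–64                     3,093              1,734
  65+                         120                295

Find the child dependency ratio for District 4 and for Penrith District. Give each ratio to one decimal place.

District 4: 71.8
Penrith District: 29.5

District 4: 2,220 / 3,093 × 100 = 71.8
Penrith District: 511 / 1,734 × 100 = 29.5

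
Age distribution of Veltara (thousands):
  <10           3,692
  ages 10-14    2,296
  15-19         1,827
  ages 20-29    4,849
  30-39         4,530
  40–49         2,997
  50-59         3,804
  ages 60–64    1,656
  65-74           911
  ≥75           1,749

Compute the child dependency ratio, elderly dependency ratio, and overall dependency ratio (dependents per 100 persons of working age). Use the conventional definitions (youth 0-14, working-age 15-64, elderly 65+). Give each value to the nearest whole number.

Youth dependency ratio: 30
Old-age dependency ratio: 14
Total dependency ratio: 44

0–14: 3,692 + 2,296 = 5,988
15–64: 1,827 + 4,849 + 4,530 + 2,997 + 3,804 + 1,656 = 19,663
65+: 911 + 1,749 = 2,660
Youth dependency ratio = 5,988 / 19,663 × 100 = 30
Old-age dependency ratio = 2,660 / 19,663 × 100 = 14
Total dependency ratio = (5,988 + 2,660) / 19,663 × 100 = 8,648 / 19,663 × 100 = 44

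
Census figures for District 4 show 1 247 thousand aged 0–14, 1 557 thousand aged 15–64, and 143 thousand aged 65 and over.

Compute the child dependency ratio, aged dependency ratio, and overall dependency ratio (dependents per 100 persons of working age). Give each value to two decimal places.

Youth dependency ratio = 1 247 / 1 557 × 100 = 80.09
Old-age dependency ratio = 143 / 1 557 × 100 = 9.18
Total dependency ratio = (1 247 + 143) / 1 557 × 100 = 1 390 / 1 557 × 100 = 89.27

Youth dependency ratio: 80.09
Old-age dependency ratio: 9.18
Total dependency ratio: 89.27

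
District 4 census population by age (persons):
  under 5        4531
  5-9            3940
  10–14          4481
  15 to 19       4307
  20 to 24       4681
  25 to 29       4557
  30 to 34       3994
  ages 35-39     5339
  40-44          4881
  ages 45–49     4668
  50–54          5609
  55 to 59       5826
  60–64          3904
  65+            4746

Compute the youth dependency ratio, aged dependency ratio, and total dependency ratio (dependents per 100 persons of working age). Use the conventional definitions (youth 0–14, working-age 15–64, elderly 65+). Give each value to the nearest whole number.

0–14: 4531 + 3940 + 4481 = 12952
15–64: 4307 + 4681 + 4557 + 3994 + 5339 + 4881 + 4668 + 5609 + 5826 + 3904 = 47766
65+: 4746
Youth dependency ratio = 12952 / 47766 × 100 = 27
Old-age dependency ratio = 4746 / 47766 × 100 = 10
Total dependency ratio = (12952 + 4746) / 47766 × 100 = 17698 / 47766 × 100 = 37

Youth dependency ratio: 27
Old-age dependency ratio: 10
Total dependency ratio: 37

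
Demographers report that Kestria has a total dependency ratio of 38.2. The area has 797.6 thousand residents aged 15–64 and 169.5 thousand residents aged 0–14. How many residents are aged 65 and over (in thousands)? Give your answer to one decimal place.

Total dependency ratio = (youth + elderly) / working-age × 100
38.2 = (169.5 + E) / 797.6 × 100
⇒ 135.2

Aged 65 and over: 135.2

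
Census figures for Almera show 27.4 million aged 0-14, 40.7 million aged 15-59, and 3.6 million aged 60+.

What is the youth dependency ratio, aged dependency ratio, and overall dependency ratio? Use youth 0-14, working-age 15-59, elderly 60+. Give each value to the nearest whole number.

Youth dependency ratio = 27.4 / 40.7 × 100 = 67
Old-age dependency ratio = 3.6 / 40.7 × 100 = 9
Total dependency ratio = (27.4 + 3.6) / 40.7 × 100 = 31.0 / 40.7 × 100 = 76

Youth dependency ratio: 67
Old-age dependency ratio: 9
Total dependency ratio: 76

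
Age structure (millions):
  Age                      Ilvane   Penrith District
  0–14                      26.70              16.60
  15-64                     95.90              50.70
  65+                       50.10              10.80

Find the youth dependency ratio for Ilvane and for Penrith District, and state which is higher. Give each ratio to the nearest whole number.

Ilvane: 28
Penrith District: 33
Higher: Penrith District

Ilvane: 26.70 / 95.90 × 100 = 28
Penrith District: 16.60 / 50.70 × 100 = 33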